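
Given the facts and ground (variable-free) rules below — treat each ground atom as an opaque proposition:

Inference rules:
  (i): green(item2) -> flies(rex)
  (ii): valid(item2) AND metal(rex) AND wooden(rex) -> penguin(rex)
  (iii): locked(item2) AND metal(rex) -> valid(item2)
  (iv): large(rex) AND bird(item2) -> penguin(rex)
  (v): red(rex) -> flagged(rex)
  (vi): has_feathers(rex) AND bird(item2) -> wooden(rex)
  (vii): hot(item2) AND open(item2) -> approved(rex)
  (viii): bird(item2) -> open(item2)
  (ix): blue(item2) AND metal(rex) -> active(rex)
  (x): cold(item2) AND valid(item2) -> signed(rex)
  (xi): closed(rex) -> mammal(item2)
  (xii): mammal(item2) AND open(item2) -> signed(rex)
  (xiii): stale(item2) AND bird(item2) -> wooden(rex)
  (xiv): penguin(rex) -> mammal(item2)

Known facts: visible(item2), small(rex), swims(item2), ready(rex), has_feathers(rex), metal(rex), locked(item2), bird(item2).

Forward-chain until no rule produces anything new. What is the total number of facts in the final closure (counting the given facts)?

Round 1: (iii) [locked(item2) AND metal(rex) -> valid(item2)]; (vi) [has_feathers(rex) AND bird(item2) -> wooden(rex)]; (viii) [bird(item2) -> open(item2)]. Adds valid(item2), wooden(rex), open(item2).
Round 2: (ii) [valid(item2) AND metal(rex) AND wooden(rex) -> penguin(rex)]. Adds penguin(rex).
Round 3: (xiv) [penguin(rex) -> mammal(item2)]. Adds mammal(item2).
Round 4: (xii) [mammal(item2) AND open(item2) -> signed(rex)]. Adds signed(rex).
Closure: {bird(item2), has_feathers(rex), locked(item2), mammal(item2), metal(rex), open(item2), penguin(rex), ready(rex), signed(rex), small(rex), swims(item2), valid(item2), visible(item2), wooden(rex)} — 14 facts.

14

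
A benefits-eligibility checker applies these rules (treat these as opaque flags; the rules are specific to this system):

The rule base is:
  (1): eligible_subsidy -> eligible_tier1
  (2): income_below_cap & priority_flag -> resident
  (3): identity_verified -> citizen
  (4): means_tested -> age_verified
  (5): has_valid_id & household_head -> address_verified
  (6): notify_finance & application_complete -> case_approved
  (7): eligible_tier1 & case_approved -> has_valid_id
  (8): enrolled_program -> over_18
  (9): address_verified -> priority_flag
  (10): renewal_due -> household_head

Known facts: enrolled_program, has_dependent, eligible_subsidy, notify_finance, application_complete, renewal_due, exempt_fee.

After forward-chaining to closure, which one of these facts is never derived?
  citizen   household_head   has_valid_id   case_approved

citizen

Round 1: (1) [eligible_subsidy -> eligible_tier1]; (6) [notify_finance & application_complete -> case_approved]; (8) [enrolled_program -> over_18]; (10) [renewal_due -> household_head]. New: eligible_tier1, case_approved, over_18, household_head.
Round 2: (7) [eligible_tier1 & case_approved -> has_valid_id]. New: has_valid_id.
Round 3: (5) [has_valid_id & household_head -> address_verified]. New: address_verified.
Round 4: (9) [address_verified -> priority_flag]. New: priority_flag.
Derived: has_valid_id (round 2), case_approved (round 1), household_head (round 1). citizen never appears in any round.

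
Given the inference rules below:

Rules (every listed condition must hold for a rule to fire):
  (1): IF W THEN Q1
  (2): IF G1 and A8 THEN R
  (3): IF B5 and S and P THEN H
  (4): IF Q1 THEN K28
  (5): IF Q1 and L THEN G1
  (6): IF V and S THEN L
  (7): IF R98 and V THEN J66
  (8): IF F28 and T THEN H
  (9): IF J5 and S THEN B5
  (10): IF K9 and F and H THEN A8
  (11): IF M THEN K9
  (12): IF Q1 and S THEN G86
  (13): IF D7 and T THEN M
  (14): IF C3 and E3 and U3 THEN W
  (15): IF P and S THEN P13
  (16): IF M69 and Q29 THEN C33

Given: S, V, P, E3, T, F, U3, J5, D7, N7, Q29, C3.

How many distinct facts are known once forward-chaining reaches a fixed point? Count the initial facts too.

25

[1] (6) [IF V and S THEN L]; (9) [IF J5 and S THEN B5]; (13) [IF D7 and T THEN M]; (14) [IF C3 and E3 and U3 THEN W]; (15) [IF P and S THEN P13]. ⇒ new: L, B5, M, W, P13.
[2] (1) [IF W THEN Q1]; (3) [IF B5 and S and P THEN H]; (11) [IF M THEN K9]. ⇒ new: Q1, H, K9.
[3] (4) [IF Q1 THEN K28]; (5) [IF Q1 and L THEN G1]; (10) [IF K9 and F and H THEN A8]; (12) [IF Q1 and S THEN G86]. ⇒ new: K28, G1, A8, G86.
[4] (2) [IF G1 and A8 THEN R]. ⇒ new: R.
Closure: {A8, B5, C3, D7, E3, F, G1, G86, H, J5, K28, K9, L, M, N7, P, P13, Q1, Q29, R, S, T, U3, V, W} — 25 facts.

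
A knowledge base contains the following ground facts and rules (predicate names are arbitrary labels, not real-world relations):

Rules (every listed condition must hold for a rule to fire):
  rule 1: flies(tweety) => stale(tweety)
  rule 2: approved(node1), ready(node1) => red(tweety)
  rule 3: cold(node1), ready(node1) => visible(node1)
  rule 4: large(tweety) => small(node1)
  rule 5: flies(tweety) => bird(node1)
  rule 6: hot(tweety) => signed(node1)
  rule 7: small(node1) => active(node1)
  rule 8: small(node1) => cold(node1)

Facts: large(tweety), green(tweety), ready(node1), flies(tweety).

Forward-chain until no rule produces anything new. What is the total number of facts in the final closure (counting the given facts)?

10

Round 1 fires rule 1, rule 4, rule 5, giving stale(tweety), small(node1), bird(node1).
Round 2 fires rule 7, rule 8, giving active(node1), cold(node1).
Round 3 fires rule 3, giving visible(node1).
Closure: {active(node1), bird(node1), cold(node1), flies(tweety), green(tweety), large(tweety), ready(node1), small(node1), stale(tweety), visible(node1)} — 10 facts.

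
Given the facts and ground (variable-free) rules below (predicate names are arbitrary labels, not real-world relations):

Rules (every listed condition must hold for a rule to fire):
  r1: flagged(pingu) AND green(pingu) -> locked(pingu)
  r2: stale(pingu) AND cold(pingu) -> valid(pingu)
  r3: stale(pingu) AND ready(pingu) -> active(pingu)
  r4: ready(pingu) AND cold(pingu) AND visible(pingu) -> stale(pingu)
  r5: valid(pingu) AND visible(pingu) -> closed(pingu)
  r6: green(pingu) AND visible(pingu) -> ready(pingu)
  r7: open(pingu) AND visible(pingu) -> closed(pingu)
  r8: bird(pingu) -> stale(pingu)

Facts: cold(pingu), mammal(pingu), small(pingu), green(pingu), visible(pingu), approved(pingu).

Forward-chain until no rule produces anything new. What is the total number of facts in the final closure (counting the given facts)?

Round 1 fires r6, giving ready(pingu).
Round 2 fires r4, giving stale(pingu).
Round 3 fires r2, r3, giving valid(pingu), active(pingu).
Round 4 fires r5, giving closed(pingu).
Closure: {active(pingu), approved(pingu), closed(pingu), cold(pingu), green(pingu), mammal(pingu), ready(pingu), small(pingu), stale(pingu), valid(pingu), visible(pingu)} — 11 facts.

11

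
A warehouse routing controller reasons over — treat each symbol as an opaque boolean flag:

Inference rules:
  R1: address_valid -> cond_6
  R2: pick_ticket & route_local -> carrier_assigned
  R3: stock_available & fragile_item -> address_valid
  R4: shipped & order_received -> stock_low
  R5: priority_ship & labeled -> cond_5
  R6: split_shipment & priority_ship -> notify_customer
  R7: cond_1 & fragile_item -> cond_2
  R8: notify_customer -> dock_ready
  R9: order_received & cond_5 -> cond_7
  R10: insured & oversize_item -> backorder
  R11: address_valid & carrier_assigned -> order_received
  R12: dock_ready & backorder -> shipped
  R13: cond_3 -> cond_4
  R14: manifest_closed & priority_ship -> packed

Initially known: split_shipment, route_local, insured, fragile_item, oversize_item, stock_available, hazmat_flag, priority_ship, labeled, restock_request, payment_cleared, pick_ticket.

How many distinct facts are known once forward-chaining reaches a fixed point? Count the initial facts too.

23

Round 1: R2 [pick_ticket & route_local -> carrier_assigned]; R3 [stock_available & fragile_item -> address_valid]; R5 [priority_ship & labeled -> cond_5]; R6 [split_shipment & priority_ship -> notify_customer]; R10 [insured & oversize_item -> backorder]. New: carrier_assigned, address_valid, cond_5, notify_customer, backorder.
Round 2: R1 [address_valid -> cond_6]; R8 [notify_customer -> dock_ready]; R11 [address_valid & carrier_assigned -> order_received]. New: cond_6, dock_ready, order_received.
Round 3: R9 [order_received & cond_5 -> cond_7]; R12 [dock_ready & backorder -> shipped]. New: cond_7, shipped.
Round 4: R4 [shipped & order_received -> stock_low]. New: stock_low.
Closure: {address_valid, backorder, carrier_assigned, cond_5, cond_6, cond_7, dock_ready, fragile_item, hazmat_flag, insured, labeled, notify_customer, order_received, oversize_item, payment_cleared, pick_ticket, priority_ship, restock_request, route_local, shipped, split_shipment, stock_available, stock_low} — 23 facts.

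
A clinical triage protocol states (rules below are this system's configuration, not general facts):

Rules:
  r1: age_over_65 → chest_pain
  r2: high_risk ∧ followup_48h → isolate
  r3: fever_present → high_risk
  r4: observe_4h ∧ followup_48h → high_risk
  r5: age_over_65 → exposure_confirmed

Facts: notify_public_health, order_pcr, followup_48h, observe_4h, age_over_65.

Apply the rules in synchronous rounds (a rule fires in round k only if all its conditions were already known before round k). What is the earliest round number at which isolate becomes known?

2

[1] r1 [age_over_65 → chest_pain]; r4 [observe_4h ∧ followup_48h → high_risk]; r5 [age_over_65 → exposure_confirmed]. ⇒ new: chest_pain, high_risk, exposure_confirmed.
[2] r2 [high_risk ∧ followup_48h → isolate]. ⇒ new: isolate.
isolate first appears in round 2.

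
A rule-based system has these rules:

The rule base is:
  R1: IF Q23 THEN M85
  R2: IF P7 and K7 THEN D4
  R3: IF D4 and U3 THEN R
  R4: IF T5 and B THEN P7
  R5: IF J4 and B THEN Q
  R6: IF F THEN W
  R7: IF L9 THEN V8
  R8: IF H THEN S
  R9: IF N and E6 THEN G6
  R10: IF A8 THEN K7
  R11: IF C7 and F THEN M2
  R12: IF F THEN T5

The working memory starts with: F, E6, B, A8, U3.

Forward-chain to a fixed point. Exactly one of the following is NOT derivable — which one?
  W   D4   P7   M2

M2

Round 1: R6 [IF F THEN W]; R10 [IF A8 THEN K7]; R12 [IF F THEN T5]. New: W, K7, T5.
Round 2: R4 [IF T5 and B THEN P7]. New: P7.
Round 3: R2 [IF P7 and K7 THEN D4]. New: D4.
Round 4: R3 [IF D4 and U3 THEN R]. New: R.
Derived: D4 (round 3), P7 (round 2), W (round 1). M2 never appears in any round.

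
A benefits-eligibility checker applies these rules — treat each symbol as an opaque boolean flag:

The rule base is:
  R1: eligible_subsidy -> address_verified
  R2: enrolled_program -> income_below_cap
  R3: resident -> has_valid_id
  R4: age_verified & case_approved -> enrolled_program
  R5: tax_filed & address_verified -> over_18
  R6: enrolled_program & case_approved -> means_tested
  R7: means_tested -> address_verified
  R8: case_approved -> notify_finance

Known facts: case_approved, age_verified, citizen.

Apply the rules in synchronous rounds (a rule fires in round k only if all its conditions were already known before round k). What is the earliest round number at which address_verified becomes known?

Round 1 fires R4, R8, giving enrolled_program, notify_finance.
Round 2 fires R2, R6, giving income_below_cap, means_tested.
Round 3 fires R7, giving address_verified.
address_verified first appears in round 3.

3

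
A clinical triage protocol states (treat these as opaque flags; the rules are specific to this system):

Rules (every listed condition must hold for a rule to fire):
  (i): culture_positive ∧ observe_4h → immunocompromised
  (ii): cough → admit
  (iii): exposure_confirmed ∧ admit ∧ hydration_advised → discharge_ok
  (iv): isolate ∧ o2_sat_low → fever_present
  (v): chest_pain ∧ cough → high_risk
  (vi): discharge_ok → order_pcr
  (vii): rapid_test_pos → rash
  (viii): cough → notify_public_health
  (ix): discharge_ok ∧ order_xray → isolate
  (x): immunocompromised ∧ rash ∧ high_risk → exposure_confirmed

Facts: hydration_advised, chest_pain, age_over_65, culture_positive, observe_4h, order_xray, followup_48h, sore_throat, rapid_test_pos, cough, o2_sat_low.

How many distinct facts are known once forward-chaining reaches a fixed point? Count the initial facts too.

21

Round 1: (i) [culture_positive ∧ observe_4h → immunocompromised]; (ii) [cough → admit]; (v) [chest_pain ∧ cough → high_risk]; (vii) [rapid_test_pos → rash]; (viii) [cough → notify_public_health]. Adds immunocompromised, admit, high_risk, rash, notify_public_health.
Round 2: (x) [immunocompromised ∧ rash ∧ high_risk → exposure_confirmed]. Adds exposure_confirmed.
Round 3: (iii) [exposure_confirmed ∧ admit ∧ hydration_advised → discharge_ok]. Adds discharge_ok.
Round 4: (vi) [discharge_ok → order_pcr]; (ix) [discharge_ok ∧ order_xray → isolate]. Adds order_pcr, isolate.
Round 5: (iv) [isolate ∧ o2_sat_low → fever_present]. Adds fever_present.
Closure: {admit, age_over_65, chest_pain, cough, culture_positive, discharge_ok, exposure_confirmed, fever_present, followup_48h, high_risk, hydration_advised, immunocompromised, isolate, notify_public_health, o2_sat_low, observe_4h, order_pcr, order_xray, rapid_test_pos, rash, sore_throat} — 21 facts.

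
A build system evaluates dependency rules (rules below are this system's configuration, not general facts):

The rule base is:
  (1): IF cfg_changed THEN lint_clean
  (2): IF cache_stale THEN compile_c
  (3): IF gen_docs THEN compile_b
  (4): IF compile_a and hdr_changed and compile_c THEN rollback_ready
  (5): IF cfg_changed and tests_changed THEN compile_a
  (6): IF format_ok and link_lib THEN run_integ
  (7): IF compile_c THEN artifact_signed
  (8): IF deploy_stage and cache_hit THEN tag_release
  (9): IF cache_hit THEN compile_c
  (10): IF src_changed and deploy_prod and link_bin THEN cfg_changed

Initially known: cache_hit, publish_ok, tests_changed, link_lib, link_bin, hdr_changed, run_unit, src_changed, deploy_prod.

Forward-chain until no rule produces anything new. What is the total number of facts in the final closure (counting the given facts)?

[1] (9) [IF cache_hit THEN compile_c]; (10) [IF src_changed and deploy_prod and link_bin THEN cfg_changed]. ⇒ new: compile_c, cfg_changed.
[2] (1) [IF cfg_changed THEN lint_clean]; (5) [IF cfg_changed and tests_changed THEN compile_a]; (7) [IF compile_c THEN artifact_signed]. ⇒ new: lint_clean, compile_a, artifact_signed.
[3] (4) [IF compile_a and hdr_changed and compile_c THEN rollback_ready]. ⇒ new: rollback_ready.
Closure: {artifact_signed, cache_hit, cfg_changed, compile_a, compile_c, deploy_prod, hdr_changed, link_bin, link_lib, lint_clean, publish_ok, rollback_ready, run_unit, src_changed, tests_changed} — 15 facts.

15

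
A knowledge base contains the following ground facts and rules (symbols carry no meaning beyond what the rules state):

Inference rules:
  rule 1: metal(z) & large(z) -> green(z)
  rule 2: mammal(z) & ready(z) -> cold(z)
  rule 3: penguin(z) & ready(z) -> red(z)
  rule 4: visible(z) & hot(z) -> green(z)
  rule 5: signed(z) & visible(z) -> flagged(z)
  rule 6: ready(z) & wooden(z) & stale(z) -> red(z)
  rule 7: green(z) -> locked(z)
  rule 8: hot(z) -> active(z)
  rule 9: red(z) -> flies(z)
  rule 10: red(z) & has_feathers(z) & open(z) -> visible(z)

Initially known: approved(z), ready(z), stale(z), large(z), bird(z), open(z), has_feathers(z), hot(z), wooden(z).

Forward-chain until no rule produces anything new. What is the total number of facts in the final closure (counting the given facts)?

Round 1 — rule 6, rule 8, derive red(z), active(z).
Round 2 — rule 9, rule 10, derive flies(z), visible(z).
Round 3 — rule 4, derive green(z).
Round 4 — rule 7, derive locked(z).
Closure: {active(z), approved(z), bird(z), flies(z), green(z), has_feathers(z), hot(z), large(z), locked(z), open(z), ready(z), red(z), stale(z), visible(z), wooden(z)} — 15 facts.

15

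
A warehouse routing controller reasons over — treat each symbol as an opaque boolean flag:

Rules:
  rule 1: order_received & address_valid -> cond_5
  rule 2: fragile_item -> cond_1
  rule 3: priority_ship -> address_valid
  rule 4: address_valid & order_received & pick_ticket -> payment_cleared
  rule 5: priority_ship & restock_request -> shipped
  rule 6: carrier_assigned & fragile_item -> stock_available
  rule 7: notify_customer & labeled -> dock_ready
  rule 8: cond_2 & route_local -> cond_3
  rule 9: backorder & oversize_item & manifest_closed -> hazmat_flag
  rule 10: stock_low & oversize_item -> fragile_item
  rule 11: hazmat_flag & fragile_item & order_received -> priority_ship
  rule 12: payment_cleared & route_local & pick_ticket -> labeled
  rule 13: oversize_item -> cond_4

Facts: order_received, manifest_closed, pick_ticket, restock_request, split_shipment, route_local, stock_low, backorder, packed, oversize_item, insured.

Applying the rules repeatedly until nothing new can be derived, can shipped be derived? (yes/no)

Round 1: rule 9 [backorder & oversize_item & manifest_closed -> hazmat_flag]; rule 10 [stock_low & oversize_item -> fragile_item]; rule 13 [oversize_item -> cond_4]. Adds hazmat_flag, fragile_item, cond_4.
Round 2: rule 2 [fragile_item -> cond_1]; rule 11 [hazmat_flag & fragile_item & order_received -> priority_ship]. Adds cond_1, priority_ship.
Round 3: rule 3 [priority_ship -> address_valid]; rule 5 [priority_ship & restock_request -> shipped]. Adds address_valid, shipped.
Round 4: rule 1 [order_received & address_valid -> cond_5]; rule 4 [address_valid & order_received & pick_ticket -> payment_cleared]. Adds cond_5, payment_cleared.
Round 5: rule 12 [payment_cleared & route_local & pick_ticket -> labeled]. Adds labeled.
shipped appears in round 3, so it is derivable.

yes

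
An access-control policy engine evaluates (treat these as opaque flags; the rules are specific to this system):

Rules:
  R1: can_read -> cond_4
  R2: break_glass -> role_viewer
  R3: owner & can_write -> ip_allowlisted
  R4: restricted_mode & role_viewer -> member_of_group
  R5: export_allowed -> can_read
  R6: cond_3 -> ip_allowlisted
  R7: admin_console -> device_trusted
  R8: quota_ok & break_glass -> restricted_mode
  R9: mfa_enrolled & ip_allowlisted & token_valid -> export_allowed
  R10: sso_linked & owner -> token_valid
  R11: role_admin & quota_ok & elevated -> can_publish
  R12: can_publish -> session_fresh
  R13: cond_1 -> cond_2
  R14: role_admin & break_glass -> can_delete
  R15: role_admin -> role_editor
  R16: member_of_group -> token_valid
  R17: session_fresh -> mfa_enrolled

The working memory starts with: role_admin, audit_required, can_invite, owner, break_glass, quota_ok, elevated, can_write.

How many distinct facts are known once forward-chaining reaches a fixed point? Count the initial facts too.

21

Round 1 fires R2, R3, R8, R11, R14, R15, giving role_viewer, ip_allowlisted, restricted_mode, can_publish, can_delete, role_editor.
Round 2 fires R4, R12, giving member_of_group, session_fresh.
Round 3 fires R16, R17, giving token_valid, mfa_enrolled.
Round 4 fires R9, giving export_allowed.
Round 5 fires R5, giving can_read.
Round 6 fires R1, giving cond_4.
Closure: {audit_required, break_glass, can_delete, can_invite, can_publish, can_read, can_write, cond_4, elevated, export_allowed, ip_allowlisted, member_of_group, mfa_enrolled, owner, quota_ok, restricted_mode, role_admin, role_editor, role_viewer, session_fresh, token_valid} — 21 facts.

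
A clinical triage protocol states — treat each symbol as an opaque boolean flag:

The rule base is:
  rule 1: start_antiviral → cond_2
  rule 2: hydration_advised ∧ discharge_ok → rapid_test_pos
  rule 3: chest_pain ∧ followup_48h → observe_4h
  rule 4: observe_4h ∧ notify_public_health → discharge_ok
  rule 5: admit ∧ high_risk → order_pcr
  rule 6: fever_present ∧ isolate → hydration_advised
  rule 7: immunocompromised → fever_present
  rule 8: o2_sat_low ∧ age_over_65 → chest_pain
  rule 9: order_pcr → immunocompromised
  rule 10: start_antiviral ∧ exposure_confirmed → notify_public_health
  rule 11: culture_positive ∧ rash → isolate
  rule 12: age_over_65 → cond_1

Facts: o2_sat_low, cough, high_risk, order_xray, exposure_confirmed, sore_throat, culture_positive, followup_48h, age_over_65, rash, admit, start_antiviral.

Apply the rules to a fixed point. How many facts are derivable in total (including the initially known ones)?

Round 1 fires rule 1, rule 5, rule 8, rule 10, rule 11, rule 12, giving cond_2, order_pcr, chest_pain, notify_public_health, isolate, cond_1.
Round 2 fires rule 3, rule 9, giving observe_4h, immunocompromised.
Round 3 fires rule 4, rule 7, giving discharge_ok, fever_present.
Round 4 fires rule 6, giving hydration_advised.
Round 5 fires rule 2, giving rapid_test_pos.
Closure: {admit, age_over_65, chest_pain, cond_1, cond_2, cough, culture_positive, discharge_ok, exposure_confirmed, fever_present, followup_48h, high_risk, hydration_advised, immunocompromised, isolate, notify_public_health, o2_sat_low, observe_4h, order_pcr, order_xray, rapid_test_pos, rash, sore_throat, start_antiviral} — 24 facts.

24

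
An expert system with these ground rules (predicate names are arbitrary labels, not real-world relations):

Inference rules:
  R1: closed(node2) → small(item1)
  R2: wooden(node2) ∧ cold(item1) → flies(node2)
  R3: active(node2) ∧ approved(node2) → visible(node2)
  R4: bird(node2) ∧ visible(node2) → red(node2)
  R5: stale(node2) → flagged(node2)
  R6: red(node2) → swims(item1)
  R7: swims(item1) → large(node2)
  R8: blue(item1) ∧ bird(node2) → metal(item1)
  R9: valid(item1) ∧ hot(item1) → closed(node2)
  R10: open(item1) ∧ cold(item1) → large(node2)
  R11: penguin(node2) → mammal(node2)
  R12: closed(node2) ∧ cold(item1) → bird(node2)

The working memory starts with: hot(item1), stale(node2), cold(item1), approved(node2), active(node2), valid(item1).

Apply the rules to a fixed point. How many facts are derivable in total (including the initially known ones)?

Round 1 — R3, R5, R9, derive visible(node2), flagged(node2), closed(node2).
Round 2 — R1, R12, derive small(item1), bird(node2).
Round 3 — R4, derive red(node2).
Round 4 — R6, derive swims(item1).
Round 5 — R7, derive large(node2).
Closure: {active(node2), approved(node2), bird(node2), closed(node2), cold(item1), flagged(node2), hot(item1), large(node2), red(node2), small(item1), stale(node2), swims(item1), valid(item1), visible(node2)} — 14 facts.

14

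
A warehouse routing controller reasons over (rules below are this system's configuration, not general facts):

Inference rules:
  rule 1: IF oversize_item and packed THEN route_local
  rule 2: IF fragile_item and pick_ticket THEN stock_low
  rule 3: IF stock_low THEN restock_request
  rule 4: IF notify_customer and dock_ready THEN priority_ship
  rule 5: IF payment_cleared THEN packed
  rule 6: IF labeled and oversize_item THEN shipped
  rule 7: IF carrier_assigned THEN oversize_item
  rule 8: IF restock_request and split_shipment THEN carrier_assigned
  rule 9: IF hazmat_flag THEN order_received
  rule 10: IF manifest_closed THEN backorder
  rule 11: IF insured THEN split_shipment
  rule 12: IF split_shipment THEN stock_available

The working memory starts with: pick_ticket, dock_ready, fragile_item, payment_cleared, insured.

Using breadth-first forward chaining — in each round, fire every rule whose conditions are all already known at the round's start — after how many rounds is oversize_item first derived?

4

Round 1 — rule 2, rule 5, rule 11, derive stock_low, packed, split_shipment.
Round 2 — rule 3, rule 12, derive restock_request, stock_available.
Round 3 — rule 8, derive carrier_assigned.
Round 4 — rule 7, derive oversize_item.
oversize_item first appears in round 4.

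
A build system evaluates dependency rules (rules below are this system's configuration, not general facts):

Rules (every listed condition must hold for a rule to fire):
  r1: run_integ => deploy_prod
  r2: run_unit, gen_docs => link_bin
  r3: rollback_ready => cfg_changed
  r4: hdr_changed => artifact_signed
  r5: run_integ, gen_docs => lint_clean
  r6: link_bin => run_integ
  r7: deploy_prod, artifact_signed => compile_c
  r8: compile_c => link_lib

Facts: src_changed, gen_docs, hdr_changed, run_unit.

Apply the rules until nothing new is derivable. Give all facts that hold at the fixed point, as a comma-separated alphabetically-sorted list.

Round 1 fires r2, r4, giving link_bin, artifact_signed.
Round 2 fires r6, giving run_integ.
Round 3 fires r1, r5, giving deploy_prod, lint_clean.
Round 4 fires r7, giving compile_c.
Round 5 fires r8, giving link_lib.

artifact_signed, compile_c, deploy_prod, gen_docs, hdr_changed, link_bin, link_lib, lint_clean, run_integ, run_unit, src_changed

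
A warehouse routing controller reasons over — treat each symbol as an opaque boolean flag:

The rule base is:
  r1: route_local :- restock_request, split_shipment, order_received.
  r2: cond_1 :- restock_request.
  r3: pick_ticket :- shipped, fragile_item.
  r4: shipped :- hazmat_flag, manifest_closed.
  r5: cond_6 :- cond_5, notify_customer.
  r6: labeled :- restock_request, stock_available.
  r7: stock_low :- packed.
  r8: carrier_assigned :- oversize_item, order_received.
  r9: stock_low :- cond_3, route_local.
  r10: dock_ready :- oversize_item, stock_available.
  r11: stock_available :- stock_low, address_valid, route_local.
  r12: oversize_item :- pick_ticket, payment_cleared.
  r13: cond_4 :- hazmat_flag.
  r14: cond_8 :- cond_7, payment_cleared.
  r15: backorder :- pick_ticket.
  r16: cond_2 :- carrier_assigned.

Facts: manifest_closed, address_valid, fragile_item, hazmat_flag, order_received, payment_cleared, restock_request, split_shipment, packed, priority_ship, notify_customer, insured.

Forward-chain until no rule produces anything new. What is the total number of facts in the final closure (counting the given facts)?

25

Round 1 fires r1, r2, r4, r7, r13, giving route_local, cond_1, shipped, stock_low, cond_4.
Round 2 fires r3, r11, giving pick_ticket, stock_available.
Round 3 fires r6, r12, r15, giving labeled, oversize_item, backorder.
Round 4 fires r8, r10, giving carrier_assigned, dock_ready.
Round 5 fires r16, giving cond_2.
Closure: {address_valid, backorder, carrier_assigned, cond_1, cond_2, cond_4, dock_ready, fragile_item, hazmat_flag, insured, labeled, manifest_closed, notify_customer, order_received, oversize_item, packed, payment_cleared, pick_ticket, priority_ship, restock_request, route_local, shipped, split_shipment, stock_available, stock_low} — 25 facts.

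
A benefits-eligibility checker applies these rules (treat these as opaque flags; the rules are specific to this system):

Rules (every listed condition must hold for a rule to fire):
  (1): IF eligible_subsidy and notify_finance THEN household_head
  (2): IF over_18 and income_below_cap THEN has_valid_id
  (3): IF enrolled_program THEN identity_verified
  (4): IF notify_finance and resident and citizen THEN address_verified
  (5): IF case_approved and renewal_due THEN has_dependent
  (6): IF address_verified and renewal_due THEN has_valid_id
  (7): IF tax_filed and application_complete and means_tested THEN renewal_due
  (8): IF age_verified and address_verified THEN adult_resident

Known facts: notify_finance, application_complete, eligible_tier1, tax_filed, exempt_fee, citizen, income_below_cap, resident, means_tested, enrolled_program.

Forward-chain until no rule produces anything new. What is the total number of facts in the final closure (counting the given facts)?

14

Round 1 — (3), (4), (7), derive identity_verified, address_verified, renewal_due.
Round 2 — (6), derive has_valid_id.
Closure: {address_verified, application_complete, citizen, eligible_tier1, enrolled_program, exempt_fee, has_valid_id, identity_verified, income_below_cap, means_tested, notify_finance, renewal_due, resident, tax_filed} — 14 facts.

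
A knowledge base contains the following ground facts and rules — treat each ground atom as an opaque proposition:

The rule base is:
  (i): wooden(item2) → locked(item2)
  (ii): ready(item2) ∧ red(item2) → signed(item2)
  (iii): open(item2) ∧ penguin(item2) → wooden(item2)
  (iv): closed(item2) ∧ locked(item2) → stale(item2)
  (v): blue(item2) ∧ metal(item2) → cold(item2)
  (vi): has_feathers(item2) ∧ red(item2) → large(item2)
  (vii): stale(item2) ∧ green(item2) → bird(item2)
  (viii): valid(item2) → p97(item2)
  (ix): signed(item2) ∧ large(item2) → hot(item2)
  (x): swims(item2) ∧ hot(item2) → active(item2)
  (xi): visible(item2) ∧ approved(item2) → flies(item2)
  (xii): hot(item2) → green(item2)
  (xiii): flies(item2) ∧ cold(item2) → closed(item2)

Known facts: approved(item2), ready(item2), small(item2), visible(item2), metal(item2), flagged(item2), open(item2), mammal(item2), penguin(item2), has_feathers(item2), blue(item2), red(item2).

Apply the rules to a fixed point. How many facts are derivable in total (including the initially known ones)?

Round 1: (ii) [ready(item2) ∧ red(item2) → signed(item2)]; (iii) [open(item2) ∧ penguin(item2) → wooden(item2)]; (v) [blue(item2) ∧ metal(item2) → cold(item2)]; (vi) [has_feathers(item2) ∧ red(item2) → large(item2)]; (xi) [visible(item2) ∧ approved(item2) → flies(item2)]. New: signed(item2), wooden(item2), cold(item2), large(item2), flies(item2).
Round 2: (i) [wooden(item2) → locked(item2)]; (ix) [signed(item2) ∧ large(item2) → hot(item2)]; (xiii) [flies(item2) ∧ cold(item2) → closed(item2)]. New: locked(item2), hot(item2), closed(item2).
Round 3: (iv) [closed(item2) ∧ locked(item2) → stale(item2)]; (xii) [hot(item2) → green(item2)]. New: stale(item2), green(item2).
Round 4: (vii) [stale(item2) ∧ green(item2) → bird(item2)]. New: bird(item2).
Closure: {approved(item2), bird(item2), blue(item2), closed(item2), cold(item2), flagged(item2), flies(item2), green(item2), has_feathers(item2), hot(item2), large(item2), locked(item2), mammal(item2), metal(item2), open(item2), penguin(item2), ready(item2), red(item2), signed(item2), small(item2), stale(item2), visible(item2), wooden(item2)} — 23 facts.

23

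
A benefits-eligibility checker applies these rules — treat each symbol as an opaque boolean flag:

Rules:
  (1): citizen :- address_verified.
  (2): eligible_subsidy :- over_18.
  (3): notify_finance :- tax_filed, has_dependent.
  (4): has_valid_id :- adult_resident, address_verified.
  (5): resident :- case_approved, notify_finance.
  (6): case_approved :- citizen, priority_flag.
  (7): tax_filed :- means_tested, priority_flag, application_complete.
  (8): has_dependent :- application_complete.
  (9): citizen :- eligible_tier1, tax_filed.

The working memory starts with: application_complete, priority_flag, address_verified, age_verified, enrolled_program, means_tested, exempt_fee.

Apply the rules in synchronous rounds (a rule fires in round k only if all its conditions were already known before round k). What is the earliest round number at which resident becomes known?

3

Round 1: (1) [citizen :- address_verified.]; (7) [tax_filed :- means_tested, priority_flag, application_complete.]; (8) [has_dependent :- application_complete.]. Adds citizen, tax_filed, has_dependent.
Round 2: (3) [notify_finance :- tax_filed, has_dependent.]; (6) [case_approved :- citizen, priority_flag.]. Adds notify_finance, case_approved.
Round 3: (5) [resident :- case_approved, notify_finance.]. Adds resident.
resident first appears in round 3.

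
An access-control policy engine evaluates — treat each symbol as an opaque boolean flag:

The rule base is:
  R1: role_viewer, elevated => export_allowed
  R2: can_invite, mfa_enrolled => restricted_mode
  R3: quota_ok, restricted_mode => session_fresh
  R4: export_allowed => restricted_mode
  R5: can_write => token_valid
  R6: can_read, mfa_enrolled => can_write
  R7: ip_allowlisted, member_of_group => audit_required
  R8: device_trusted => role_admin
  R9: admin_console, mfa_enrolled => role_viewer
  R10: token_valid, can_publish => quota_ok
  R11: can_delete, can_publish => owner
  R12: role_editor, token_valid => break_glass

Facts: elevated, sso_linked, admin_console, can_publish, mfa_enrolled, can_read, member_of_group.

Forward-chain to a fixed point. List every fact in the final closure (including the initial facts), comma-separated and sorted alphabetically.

admin_console, can_publish, can_read, can_write, elevated, export_allowed, member_of_group, mfa_enrolled, quota_ok, restricted_mode, role_viewer, session_fresh, sso_linked, token_valid

[1] R6 [can_read, mfa_enrolled => can_write]; R9 [admin_console, mfa_enrolled => role_viewer]. ⇒ new: can_write, role_viewer.
[2] R1 [role_viewer, elevated => export_allowed]; R5 [can_write => token_valid]. ⇒ new: export_allowed, token_valid.
[3] R4 [export_allowed => restricted_mode]; R10 [token_valid, can_publish => quota_ok]. ⇒ new: restricted_mode, quota_ok.
[4] R3 [quota_ok, restricted_mode => session_fresh]. ⇒ new: session_fresh.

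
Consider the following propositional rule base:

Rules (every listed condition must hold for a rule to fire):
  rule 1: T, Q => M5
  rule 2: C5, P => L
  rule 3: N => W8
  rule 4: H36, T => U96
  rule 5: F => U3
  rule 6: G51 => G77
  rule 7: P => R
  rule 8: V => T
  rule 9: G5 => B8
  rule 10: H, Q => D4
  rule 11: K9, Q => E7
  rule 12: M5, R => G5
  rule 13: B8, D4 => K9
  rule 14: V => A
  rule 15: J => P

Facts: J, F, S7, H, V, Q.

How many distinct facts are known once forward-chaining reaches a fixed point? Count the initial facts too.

17

Round 1 — rule 5, rule 8, rule 10, rule 14, rule 15, derive U3, T, D4, A, P.
Round 2 — rule 1, rule 7, derive M5, R.
Round 3 — rule 12, derive G5.
Round 4 — rule 9, derive B8.
Round 5 — rule 13, derive K9.
Round 6 — rule 11, derive E7.
Closure: {A, B8, D4, E7, F, G5, H, J, K9, M5, P, Q, R, S7, T, U3, V} — 17 facts.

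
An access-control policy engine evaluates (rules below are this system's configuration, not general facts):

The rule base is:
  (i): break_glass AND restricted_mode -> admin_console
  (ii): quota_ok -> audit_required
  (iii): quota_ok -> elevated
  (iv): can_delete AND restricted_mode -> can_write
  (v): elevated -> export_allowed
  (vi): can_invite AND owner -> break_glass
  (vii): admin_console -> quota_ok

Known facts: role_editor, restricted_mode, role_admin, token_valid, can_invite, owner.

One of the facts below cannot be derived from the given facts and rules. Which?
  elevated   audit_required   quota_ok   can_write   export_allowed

Round 1: (vi) [can_invite AND owner -> break_glass]. New: break_glass.
Round 2: (i) [break_glass AND restricted_mode -> admin_console]. New: admin_console.
Round 3: (vii) [admin_console -> quota_ok]. New: quota_ok.
Round 4: (ii) [quota_ok -> audit_required]; (iii) [quota_ok -> elevated]. New: audit_required, elevated.
Round 5: (v) [elevated -> export_allowed]. New: export_allowed.
Derived: elevated (round 4), export_allowed (round 5), audit_required (round 4), quota_ok (round 3). can_write never appears in any round.

can_write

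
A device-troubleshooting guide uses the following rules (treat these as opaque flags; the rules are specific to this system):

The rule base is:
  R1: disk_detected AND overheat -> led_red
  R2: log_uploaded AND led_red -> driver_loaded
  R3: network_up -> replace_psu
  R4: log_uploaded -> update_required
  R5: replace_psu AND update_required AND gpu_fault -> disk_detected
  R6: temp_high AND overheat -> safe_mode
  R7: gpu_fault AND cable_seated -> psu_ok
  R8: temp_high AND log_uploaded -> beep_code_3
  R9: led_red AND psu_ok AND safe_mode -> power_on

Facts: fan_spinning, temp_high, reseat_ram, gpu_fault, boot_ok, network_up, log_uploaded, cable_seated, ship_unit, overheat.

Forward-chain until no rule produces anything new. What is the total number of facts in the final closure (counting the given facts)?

Round 1 fires R3, R4, R6, R7, R8, giving replace_psu, update_required, safe_mode, psu_ok, beep_code_3.
Round 2 fires R5, giving disk_detected.
Round 3 fires R1, giving led_red.
Round 4 fires R2, R9, giving driver_loaded, power_on.
Closure: {beep_code_3, boot_ok, cable_seated, disk_detected, driver_loaded, fan_spinning, gpu_fault, led_red, log_uploaded, network_up, overheat, power_on, psu_ok, replace_psu, reseat_ram, safe_mode, ship_unit, temp_high, update_required} — 19 facts.

19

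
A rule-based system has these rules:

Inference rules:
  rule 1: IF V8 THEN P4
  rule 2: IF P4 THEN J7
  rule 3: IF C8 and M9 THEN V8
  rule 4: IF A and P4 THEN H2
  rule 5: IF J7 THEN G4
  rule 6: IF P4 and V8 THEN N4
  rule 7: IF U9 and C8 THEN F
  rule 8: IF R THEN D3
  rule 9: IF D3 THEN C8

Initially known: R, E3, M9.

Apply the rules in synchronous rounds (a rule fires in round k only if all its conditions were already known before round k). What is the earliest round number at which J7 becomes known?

[1] rule 8 [IF R THEN D3]. ⇒ new: D3.
[2] rule 9 [IF D3 THEN C8]. ⇒ new: C8.
[3] rule 3 [IF C8 and M9 THEN V8]. ⇒ new: V8.
[4] rule 1 [IF V8 THEN P4]. ⇒ new: P4.
[5] rule 2 [IF P4 THEN J7]; rule 6 [IF P4 and V8 THEN N4]. ⇒ new: J7, N4.
J7 first appears in round 5.

5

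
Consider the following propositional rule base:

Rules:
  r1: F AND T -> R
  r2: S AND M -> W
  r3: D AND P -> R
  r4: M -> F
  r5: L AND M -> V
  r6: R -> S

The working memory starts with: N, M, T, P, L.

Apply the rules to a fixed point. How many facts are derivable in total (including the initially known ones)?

10

Round 1: r4 [M -> F]; r5 [L AND M -> V]. Adds F, V.
Round 2: r1 [F AND T -> R]. Adds R.
Round 3: r6 [R -> S]. Adds S.
Round 4: r2 [S AND M -> W]. Adds W.
Closure: {F, L, M, N, P, R, S, T, V, W} — 10 facts.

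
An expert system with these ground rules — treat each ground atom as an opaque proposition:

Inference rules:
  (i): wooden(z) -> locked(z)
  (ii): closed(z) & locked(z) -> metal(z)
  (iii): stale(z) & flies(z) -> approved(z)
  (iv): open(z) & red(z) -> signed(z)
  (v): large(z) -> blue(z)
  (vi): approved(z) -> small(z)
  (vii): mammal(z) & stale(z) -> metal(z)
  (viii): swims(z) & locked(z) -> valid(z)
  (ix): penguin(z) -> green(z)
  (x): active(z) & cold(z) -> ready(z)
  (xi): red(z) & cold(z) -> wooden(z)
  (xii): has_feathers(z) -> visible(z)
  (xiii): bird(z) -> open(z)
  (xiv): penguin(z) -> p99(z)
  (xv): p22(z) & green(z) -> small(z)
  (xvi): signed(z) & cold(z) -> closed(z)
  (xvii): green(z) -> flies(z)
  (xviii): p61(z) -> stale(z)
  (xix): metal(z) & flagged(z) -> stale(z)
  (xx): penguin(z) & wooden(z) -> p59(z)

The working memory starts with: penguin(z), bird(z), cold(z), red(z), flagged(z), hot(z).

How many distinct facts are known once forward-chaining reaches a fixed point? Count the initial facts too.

[1] (ix) [penguin(z) -> green(z)]; (xi) [red(z) & cold(z) -> wooden(z)]; (xiii) [bird(z) -> open(z)]; (xiv) [penguin(z) -> p99(z)]. ⇒ new: green(z), wooden(z), open(z), p99(z).
[2] (i) [wooden(z) -> locked(z)]; (iv) [open(z) & red(z) -> signed(z)]; (xvii) [green(z) -> flies(z)]; (xx) [penguin(z) & wooden(z) -> p59(z)]. ⇒ new: locked(z), signed(z), flies(z), p59(z).
[3] (xvi) [signed(z) & cold(z) -> closed(z)]. ⇒ new: closed(z).
[4] (ii) [closed(z) & locked(z) -> metal(z)]. ⇒ new: metal(z).
[5] (xix) [metal(z) & flagged(z) -> stale(z)]. ⇒ new: stale(z).
[6] (iii) [stale(z) & flies(z) -> approved(z)]. ⇒ new: approved(z).
[7] (vi) [approved(z) -> small(z)]. ⇒ new: small(z).
Closure: {approved(z), bird(z), closed(z), cold(z), flagged(z), flies(z), green(z), hot(z), locked(z), metal(z), open(z), p59(z), p99(z), penguin(z), red(z), signed(z), small(z), stale(z), wooden(z)} — 19 facts.

19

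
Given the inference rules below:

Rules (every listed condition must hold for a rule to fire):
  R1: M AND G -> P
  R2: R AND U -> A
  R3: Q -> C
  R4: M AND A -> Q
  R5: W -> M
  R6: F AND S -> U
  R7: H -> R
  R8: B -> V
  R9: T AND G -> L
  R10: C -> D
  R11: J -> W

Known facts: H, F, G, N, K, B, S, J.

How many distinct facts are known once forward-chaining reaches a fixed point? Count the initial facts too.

18

Round 1 — R6, R7, R8, R11, derive U, R, V, W.
Round 2 — R2, R5, derive A, M.
Round 3 — R1, R4, derive P, Q.
Round 4 — R3, derive C.
Round 5 — R10, derive D.
Closure: {A, B, C, D, F, G, H, J, K, M, N, P, Q, R, S, U, V, W} — 18 facts.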